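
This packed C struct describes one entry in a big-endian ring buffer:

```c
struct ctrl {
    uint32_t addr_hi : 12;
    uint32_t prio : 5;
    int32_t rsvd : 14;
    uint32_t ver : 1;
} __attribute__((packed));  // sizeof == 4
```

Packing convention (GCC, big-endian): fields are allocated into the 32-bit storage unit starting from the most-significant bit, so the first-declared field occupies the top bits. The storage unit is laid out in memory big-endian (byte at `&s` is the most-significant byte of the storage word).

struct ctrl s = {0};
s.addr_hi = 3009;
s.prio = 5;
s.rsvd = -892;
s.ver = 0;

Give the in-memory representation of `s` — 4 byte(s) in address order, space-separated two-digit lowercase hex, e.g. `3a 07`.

addr_hi:12 = 3009 → 0xbc1 << 20 → word 0xbc100000
prio:5 = 5 → 0x5 << 15 → word 0xbc128000
rsvd:14 = -892 → 0x3c84 << 1 → word 0xbc12f908
ver:1 = 0 → 0x0 << 0 → word 0xbc12f908
word = 0xbc12f908 → big-endian bytes:
  [0]=0xbc  [1]=0x12  [2]=0xf9  [3]=0x08

bc 12 f9 08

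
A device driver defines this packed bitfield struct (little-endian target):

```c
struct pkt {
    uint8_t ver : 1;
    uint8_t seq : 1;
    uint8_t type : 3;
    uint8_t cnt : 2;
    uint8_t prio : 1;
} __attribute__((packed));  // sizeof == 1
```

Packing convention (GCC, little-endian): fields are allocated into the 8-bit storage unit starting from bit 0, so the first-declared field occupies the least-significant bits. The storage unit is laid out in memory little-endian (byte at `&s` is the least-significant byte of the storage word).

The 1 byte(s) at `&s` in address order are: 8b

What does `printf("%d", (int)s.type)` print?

[0]=0x8b (little-endian) → word 0x8b
ver:1 @ bit 0 → (0x8b>>0)&0x1 = 0x1
seq:1 @ bit 1 → (0x8b>>1)&0x1 = 0x1
type:3 @ bit 2 → (0x8b>>2)&0x7 = 0x2  ←
cnt:2 @ bit 5 → (0x8b>>5)&0x3 = 0x0
prio:1 @ bit 7 → (0x8b>>7)&0x1 = 0x1

2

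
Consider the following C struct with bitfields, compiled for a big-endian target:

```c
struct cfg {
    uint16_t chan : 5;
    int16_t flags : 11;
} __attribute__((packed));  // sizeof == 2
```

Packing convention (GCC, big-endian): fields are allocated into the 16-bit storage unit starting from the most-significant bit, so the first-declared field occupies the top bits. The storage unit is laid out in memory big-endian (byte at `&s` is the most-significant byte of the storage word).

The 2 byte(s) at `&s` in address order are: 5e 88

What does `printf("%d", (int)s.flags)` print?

[0]=0x5e [1]=0x88 (big-endian) → word 0x5e88
chan [11+:5] = (word>>11) & 0x1f = 11
flags [0+:11] = (word>>0) & 0x7ff = 1672  ←
flags signed 11b, MSB=1: 1672 - 2048 = -376

-376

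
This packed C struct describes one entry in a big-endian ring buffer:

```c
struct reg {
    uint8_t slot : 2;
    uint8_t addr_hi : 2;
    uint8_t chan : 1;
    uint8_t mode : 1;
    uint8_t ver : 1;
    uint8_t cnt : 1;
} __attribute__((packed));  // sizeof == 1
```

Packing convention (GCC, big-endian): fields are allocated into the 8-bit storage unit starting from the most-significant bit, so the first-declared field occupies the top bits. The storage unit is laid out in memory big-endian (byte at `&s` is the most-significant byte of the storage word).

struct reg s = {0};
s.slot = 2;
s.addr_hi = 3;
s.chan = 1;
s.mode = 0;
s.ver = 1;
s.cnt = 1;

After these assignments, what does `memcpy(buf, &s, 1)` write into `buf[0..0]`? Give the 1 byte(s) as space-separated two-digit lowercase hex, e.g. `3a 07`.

[6+:2] slot=2 & 0x3 = 0x2; word=0x80
[4+:2] addr_hi=3 & 0x3 = 0x3; word=0xb0
[3+:1] chan=1 & 0x1 = 0x1; word=0xb8
[2+:1] mode=0 & 0x1 = 0x0; word=0xb8
[1+:1] ver=1 & 0x1 = 0x1; word=0xba
[0+:1] cnt=1 & 0x1 = 0x1; word=0xbb
word = 0xbb → big-endian bytes:
  [0]=0xbb

bb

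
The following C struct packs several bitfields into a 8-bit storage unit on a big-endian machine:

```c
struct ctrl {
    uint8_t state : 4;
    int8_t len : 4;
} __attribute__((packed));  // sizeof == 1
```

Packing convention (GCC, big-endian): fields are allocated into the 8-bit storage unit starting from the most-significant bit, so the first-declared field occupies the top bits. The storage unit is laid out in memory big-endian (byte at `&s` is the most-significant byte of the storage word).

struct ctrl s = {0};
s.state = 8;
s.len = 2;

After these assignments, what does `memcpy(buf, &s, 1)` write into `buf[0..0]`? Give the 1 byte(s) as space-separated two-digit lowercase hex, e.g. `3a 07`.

82

[4+:4] state=8 & 0xf = 0x8; word=0x80
[0+:4] len=2 & 0xf = 0x2; word=0x82
word = 0x82 → big-endian bytes:
  [0]=0x82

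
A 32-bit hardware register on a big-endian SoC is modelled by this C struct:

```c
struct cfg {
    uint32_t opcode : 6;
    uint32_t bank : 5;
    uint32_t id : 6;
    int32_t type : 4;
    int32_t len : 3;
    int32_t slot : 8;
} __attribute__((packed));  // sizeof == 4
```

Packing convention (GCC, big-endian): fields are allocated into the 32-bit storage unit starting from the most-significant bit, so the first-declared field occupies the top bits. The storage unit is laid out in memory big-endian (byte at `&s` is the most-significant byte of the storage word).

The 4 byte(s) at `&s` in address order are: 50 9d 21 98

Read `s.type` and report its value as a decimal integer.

4

[0]=0x50 [1]=0x9d [2]=0x21 [3]=0x98 (big-endian) → word 0x509d2198
opcode:6 @ bit 26 → (0x509d2198>>26)&0x3f = 0x14
bank:5 @ bit 21 → (0x509d2198>>21)&0x1f = 0x4
id:6 @ bit 15 → (0x509d2198>>15)&0x3f = 0x3a
type:4 @ bit 11 → (0x509d2198>>11)&0xf = 0x4  ←
len:3 @ bit 8 → (0x509d2198>>8)&0x7 = 0x1
slot:8 @ bit 0 → (0x509d2198>>0)&0xff = 0x98
type signed 4b, MSB=0: value = 4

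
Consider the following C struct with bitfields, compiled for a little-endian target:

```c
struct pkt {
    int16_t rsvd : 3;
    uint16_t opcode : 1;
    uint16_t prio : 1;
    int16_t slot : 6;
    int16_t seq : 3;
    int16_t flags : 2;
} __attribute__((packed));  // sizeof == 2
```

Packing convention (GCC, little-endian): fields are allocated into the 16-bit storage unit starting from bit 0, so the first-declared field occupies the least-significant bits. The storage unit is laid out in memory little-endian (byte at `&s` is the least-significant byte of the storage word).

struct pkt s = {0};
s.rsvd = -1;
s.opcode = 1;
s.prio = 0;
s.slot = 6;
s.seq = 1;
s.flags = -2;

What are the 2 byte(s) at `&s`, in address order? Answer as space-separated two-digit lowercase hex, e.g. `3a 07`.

cf 88

[0+:3] rsvd=-1 & 0x7 = 0x7; word=0x0007
[3+:1] opcode=1 & 0x1 = 0x1; word=0x000f
[4+:1] prio=0 & 0x1 = 0x0; word=0x000f
[5+:6] slot=6 & 0x3f = 0x6; word=0x00cf
[11+:3] seq=1 & 0x7 = 0x1; word=0x08cf
[14+:2] flags=-2 & 0x3 = 0x2; word=0x88cf
word = 0x88cf → little-endian bytes:
  [0]=0xcf  [1]=0x88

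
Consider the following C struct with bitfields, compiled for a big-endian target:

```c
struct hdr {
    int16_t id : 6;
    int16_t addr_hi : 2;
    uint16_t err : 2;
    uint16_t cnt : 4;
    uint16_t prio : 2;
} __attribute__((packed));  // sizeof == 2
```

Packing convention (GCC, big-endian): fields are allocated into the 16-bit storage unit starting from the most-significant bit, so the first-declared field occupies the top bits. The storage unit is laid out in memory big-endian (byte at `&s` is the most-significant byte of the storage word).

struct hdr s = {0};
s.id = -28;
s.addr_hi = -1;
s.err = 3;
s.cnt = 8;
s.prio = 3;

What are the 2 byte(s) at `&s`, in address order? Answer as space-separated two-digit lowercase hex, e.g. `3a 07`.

93 e3

id (6b) val=-28 bits=0x24 at bit 10: 0x9000
addr_hi (2b) val=-1 bits=0x3 at bit 8: 0x9300
err (2b) val=3 bits=0x3 at bit 6: 0x93c0
cnt (4b) val=8 bits=0x8 at bit 2: 0x93e0
prio (2b) val=3 bits=0x3 at bit 0: 0x93e3
word = 0x93e3 → big-endian bytes:
  [0]=0x93  [1]=0xe3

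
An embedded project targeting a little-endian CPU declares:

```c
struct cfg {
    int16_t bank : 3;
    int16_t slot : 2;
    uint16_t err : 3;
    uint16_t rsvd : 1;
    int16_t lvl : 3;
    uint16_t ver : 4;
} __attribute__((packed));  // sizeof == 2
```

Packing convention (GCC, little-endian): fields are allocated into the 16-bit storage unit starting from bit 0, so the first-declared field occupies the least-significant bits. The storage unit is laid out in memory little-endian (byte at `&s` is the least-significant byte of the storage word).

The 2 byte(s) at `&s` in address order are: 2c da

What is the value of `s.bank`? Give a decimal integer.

-4

[0]=0x2c [1]=0xda (little-endian) → word 0xda2c
bank [0+:3] = (word>>0) & 0x7 = 4  ←
slot [3+:2] = (word>>3) & 0x3 = 1
err [5+:3] = (word>>5) & 0x7 = 1
rsvd [8+:1] = (word>>8) & 0x1 = 0
lvl [9+:3] = (word>>9) & 0x7 = 5
ver [12+:4] = (word>>12) & 0xf = 13
bank signed 3b, MSB=1: 4 - 8 = -4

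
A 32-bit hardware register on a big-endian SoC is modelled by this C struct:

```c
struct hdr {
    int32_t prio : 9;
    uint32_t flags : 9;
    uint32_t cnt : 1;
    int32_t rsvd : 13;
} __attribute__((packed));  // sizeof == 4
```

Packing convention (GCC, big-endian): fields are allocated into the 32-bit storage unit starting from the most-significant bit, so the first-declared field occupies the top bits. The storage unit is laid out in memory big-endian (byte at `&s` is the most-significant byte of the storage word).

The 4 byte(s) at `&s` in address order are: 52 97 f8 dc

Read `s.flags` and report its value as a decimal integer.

95

[0]=0x52 [1]=0x97 [2]=0xf8 [3]=0xdc (big-endian) → word 0x5297f8dc
prio [23+:9] = (word>>23) & 0x1ff = 165
flags [14+:9] = (word>>14) & 0x1ff = 95  ←
cnt [13+:1] = (word>>13) & 0x1 = 1
rsvd [0+:13] = (word>>0) & 0x1fff = 6364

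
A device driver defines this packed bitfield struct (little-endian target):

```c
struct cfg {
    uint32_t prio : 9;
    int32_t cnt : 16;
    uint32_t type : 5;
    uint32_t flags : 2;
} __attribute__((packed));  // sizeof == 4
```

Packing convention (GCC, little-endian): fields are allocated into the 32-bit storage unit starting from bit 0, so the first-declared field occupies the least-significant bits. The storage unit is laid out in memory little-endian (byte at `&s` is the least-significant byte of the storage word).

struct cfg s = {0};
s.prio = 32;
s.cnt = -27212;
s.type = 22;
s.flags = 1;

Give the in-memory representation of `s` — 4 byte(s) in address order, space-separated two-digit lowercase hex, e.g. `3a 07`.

prio (9b) val=32 bits=0x20 at bit 0: 0x00000020
cnt (16b) val=-27212 bits=0x95b4 at bit 9: 0x012b6820
type (5b) val=22 bits=0x16 at bit 25: 0x2d2b6820
flags (2b) val=1 bits=0x1 at bit 30: 0x6d2b6820
word = 0x6d2b6820 → little-endian bytes:
  [0]=0x20  [1]=0x68  [2]=0x2b  [3]=0x6d

20 68 2b 6d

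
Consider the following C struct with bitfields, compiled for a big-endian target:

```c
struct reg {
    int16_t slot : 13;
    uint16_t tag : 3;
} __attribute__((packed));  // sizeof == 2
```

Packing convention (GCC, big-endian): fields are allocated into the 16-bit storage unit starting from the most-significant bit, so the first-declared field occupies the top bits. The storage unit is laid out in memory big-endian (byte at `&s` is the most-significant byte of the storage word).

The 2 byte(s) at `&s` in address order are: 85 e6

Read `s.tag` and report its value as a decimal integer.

6

[0]=0x85 [1]=0xe6 (big-endian) → word 0x85e6
slot [3+:13] = (word>>3) & 0x1fff = 4284
tag [0+:3] = (word>>0) & 0x7 = 6  ←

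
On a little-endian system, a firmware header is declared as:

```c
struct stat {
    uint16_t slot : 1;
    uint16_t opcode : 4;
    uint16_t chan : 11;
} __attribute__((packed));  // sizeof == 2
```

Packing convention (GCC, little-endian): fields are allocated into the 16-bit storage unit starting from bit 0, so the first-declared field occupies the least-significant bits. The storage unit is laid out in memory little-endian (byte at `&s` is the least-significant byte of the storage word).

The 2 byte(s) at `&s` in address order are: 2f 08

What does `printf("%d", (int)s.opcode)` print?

[0]=0x2f [1]=0x08 (little-endian) → word 0x082f
slot [0+:1] = (word>>0) & 0x1 = 1
opcode [1+:4] = (word>>1) & 0xf = 7  ←
chan [5+:11] = (word>>5) & 0x7ff = 65

7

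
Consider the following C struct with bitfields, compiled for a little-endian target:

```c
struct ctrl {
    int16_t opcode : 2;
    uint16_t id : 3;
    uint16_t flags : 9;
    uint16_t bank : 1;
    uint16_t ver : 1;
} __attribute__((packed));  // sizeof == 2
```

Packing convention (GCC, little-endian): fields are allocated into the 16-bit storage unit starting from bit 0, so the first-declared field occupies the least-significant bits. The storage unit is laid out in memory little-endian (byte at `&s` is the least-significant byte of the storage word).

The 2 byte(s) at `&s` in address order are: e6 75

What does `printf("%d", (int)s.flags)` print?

[0]=0xe6 [1]=0x75 (little-endian) → word 0x75e6
opcode:2 @ bit 0 → (0x75e6>>0)&0x3 = 0x2
id:3 @ bit 2 → (0x75e6>>2)&0x7 = 0x1
flags:9 @ bit 5 → (0x75e6>>5)&0x1ff = 0x1af  ←
bank:1 @ bit 14 → (0x75e6>>14)&0x1 = 0x1
ver:1 @ bit 15 → (0x75e6>>15)&0x1 = 0x0

431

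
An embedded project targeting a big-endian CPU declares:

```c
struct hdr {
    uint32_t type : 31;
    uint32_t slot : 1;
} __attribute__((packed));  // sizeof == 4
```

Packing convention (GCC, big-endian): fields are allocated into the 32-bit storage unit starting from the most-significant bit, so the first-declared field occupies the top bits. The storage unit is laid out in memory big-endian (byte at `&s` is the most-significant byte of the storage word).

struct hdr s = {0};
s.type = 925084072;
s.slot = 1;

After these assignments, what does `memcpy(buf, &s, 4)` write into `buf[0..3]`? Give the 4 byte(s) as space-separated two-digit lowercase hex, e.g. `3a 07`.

6e 47 53 51

[1+:31] type=925084072 & 0x7fffffff = 0x3723a9a8; word=0x6e475350
[0+:1] slot=1 & 0x1 = 0x1; word=0x6e475351
word = 0x6e475351 → big-endian bytes:
  [0]=0x6e  [1]=0x47  [2]=0x53  [3]=0x51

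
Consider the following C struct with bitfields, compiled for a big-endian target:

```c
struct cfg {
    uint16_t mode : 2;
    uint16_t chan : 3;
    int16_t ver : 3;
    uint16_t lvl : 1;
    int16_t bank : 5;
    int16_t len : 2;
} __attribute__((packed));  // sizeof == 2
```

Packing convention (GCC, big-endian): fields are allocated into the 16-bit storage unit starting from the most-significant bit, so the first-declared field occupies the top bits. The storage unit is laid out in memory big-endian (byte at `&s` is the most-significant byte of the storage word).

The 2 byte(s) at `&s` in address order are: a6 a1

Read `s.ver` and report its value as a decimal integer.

-2

[0]=0xa6 [1]=0xa1 (big-endian) → word 0xa6a1
mode [14+:2] = (word>>14) & 0x3 = 2
chan [11+:3] = (word>>11) & 0x7 = 4
ver [8+:3] = (word>>8) & 0x7 = 6  ←
lvl [7+:1] = (word>>7) & 0x1 = 1
bank [2+:5] = (word>>2) & 0x1f = 8
len [0+:2] = (word>>0) & 0x3 = 1
ver signed 3b, MSB=1: 6 - 8 = -2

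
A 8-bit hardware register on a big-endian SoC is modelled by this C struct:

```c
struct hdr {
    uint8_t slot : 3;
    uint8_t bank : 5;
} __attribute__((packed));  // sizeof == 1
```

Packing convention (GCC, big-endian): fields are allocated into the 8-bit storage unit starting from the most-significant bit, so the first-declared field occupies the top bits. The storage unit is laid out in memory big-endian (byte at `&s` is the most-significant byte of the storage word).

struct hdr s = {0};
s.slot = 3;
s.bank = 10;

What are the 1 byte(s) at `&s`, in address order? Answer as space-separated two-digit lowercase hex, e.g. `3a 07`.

6a

slot:3 = 3 → 0x3 << 5 → word 0x60
bank:5 = 10 → 0xa << 0 → word 0x6a
word = 0x6a → big-endian bytes:
  [0]=0x6a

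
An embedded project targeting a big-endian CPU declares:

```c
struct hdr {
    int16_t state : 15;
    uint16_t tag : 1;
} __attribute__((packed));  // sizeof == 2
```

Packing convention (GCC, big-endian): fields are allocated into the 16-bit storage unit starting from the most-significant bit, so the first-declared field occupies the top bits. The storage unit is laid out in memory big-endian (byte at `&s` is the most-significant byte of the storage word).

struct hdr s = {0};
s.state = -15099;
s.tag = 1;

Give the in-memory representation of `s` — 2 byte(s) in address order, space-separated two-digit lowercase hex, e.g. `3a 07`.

8a 0b

state (15b) val=-15099 bits=0x4505 at bit 1: 0x8a0a
tag (1b) val=1 bits=0x1 at bit 0: 0x8a0b
word = 0x8a0b → big-endian bytes:
  [0]=0x8a  [1]=0x0b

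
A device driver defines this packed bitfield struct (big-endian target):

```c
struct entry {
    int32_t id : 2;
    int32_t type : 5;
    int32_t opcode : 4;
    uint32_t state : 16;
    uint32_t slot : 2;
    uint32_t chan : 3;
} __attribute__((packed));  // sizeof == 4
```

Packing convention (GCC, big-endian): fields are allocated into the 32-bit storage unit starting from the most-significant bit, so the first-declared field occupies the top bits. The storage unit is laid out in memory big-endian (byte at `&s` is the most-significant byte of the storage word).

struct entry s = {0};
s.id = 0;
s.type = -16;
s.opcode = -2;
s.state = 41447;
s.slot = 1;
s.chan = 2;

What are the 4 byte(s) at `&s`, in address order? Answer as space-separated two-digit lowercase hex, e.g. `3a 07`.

21 d4 3c ea

id (2b) val=0 bits=0x0 at bit 30: 0x00000000
type (5b) val=-16 bits=0x10 at bit 25: 0x20000000
opcode (4b) val=-2 bits=0xe at bit 21: 0x21c00000
state (16b) val=41447 bits=0xa1e7 at bit 5: 0x21d43ce0
slot (2b) val=1 bits=0x1 at bit 3: 0x21d43ce8
chan (3b) val=2 bits=0x2 at bit 0: 0x21d43cea
word = 0x21d43cea → big-endian bytes:
  [0]=0x21  [1]=0xd4  [2]=0x3c  [3]=0xea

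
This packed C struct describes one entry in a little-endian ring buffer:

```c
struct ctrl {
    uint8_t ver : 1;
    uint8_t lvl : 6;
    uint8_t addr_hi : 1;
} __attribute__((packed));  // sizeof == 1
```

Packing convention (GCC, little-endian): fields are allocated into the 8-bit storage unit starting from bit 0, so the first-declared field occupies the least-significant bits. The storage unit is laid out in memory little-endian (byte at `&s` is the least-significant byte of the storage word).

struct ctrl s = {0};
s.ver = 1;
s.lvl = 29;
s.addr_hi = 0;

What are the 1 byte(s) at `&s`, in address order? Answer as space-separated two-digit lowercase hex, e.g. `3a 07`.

3b

ver (1b) val=1 bits=0x1 at bit 0: 0x01
lvl (6b) val=29 bits=0x1d at bit 1: 0x3b
addr_hi (1b) val=0 bits=0x0 at bit 7: 0x3b
word = 0x3b → little-endian bytes:
  [0]=0x3b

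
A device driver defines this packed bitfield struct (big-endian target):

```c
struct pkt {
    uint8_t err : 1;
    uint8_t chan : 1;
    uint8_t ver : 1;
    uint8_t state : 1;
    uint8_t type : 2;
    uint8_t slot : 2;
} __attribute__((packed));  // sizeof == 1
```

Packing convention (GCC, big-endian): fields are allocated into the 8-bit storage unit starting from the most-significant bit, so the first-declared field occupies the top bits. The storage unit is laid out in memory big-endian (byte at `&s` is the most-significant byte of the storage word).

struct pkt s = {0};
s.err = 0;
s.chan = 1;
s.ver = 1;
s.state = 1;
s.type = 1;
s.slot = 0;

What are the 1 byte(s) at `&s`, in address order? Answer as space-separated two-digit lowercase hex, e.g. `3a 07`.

err:1 = 0 → 0x0 << 7 → word 0x00
chan:1 = 1 → 0x1 << 6 → word 0x40
ver:1 = 1 → 0x1 << 5 → word 0x60
state:1 = 1 → 0x1 << 4 → word 0x70
type:2 = 1 → 0x1 << 2 → word 0x74
slot:2 = 0 → 0x0 << 0 → word 0x74
word = 0x74 → big-endian bytes:
  [0]=0x74

74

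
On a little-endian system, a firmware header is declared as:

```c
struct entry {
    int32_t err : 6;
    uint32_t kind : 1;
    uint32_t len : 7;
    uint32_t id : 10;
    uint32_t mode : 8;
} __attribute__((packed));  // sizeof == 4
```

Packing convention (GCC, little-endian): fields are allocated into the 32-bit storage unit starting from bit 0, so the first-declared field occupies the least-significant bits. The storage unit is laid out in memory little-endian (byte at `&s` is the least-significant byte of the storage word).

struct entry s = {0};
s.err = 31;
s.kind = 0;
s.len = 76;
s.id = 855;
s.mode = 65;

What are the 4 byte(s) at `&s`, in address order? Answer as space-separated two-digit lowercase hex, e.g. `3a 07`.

1f e6 d5 41

[0+:6] err=31 & 0x3f = 0x1f; word=0x0000001f
[6+:1] kind=0 & 0x1 = 0x0; word=0x0000001f
[7+:7] len=76 & 0x7f = 0x4c; word=0x0000261f
[14+:10] id=855 & 0x3ff = 0x357; word=0x00d5e61f
[24+:8] mode=65 & 0xff = 0x41; word=0x41d5e61f
word = 0x41d5e61f → little-endian bytes:
  [0]=0x1f  [1]=0xe6  [2]=0xd5  [3]=0x41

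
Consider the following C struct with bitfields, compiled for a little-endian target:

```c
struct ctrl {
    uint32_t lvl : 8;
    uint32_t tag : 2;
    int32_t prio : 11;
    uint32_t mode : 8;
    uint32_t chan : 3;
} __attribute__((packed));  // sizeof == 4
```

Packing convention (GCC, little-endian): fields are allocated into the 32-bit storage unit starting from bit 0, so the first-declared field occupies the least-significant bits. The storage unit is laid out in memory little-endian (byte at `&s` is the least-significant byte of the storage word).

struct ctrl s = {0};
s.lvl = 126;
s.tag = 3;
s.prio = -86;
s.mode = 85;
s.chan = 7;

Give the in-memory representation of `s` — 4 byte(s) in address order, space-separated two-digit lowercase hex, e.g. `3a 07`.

7e ab be ea

[0+:8] lvl=126 & 0xff = 0x7e; word=0x0000007e
[8+:2] tag=3 & 0x3 = 0x3; word=0x0000037e
[10+:11] prio=-86 & 0x7ff = 0x7aa; word=0x001eab7e
[21+:8] mode=85 & 0xff = 0x55; word=0x0abeab7e
[29+:3] chan=7 & 0x7 = 0x7; word=0xeabeab7e
word = 0xeabeab7e → little-endian bytes:
  [0]=0x7e  [1]=0xab  [2]=0xbe  [3]=0xea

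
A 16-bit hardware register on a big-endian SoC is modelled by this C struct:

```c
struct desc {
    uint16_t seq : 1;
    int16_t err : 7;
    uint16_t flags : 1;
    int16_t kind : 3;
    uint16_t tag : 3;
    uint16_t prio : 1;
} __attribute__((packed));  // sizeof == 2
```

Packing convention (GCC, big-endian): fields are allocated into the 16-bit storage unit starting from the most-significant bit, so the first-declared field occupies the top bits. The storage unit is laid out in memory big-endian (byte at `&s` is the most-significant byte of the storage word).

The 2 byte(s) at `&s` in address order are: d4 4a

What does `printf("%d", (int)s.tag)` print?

5

[0]=0xd4 [1]=0x4a (big-endian) → word 0xd44a
seq [15+:1] = (word>>15) & 0x1 = 1
err [8+:7] = (word>>8) & 0x7f = 84
flags [7+:1] = (word>>7) & 0x1 = 0
kind [4+:3] = (word>>4) & 0x7 = 4
tag [1+:3] = (word>>1) & 0x7 = 5  ←
prio [0+:1] = (word>>0) & 0x1 = 0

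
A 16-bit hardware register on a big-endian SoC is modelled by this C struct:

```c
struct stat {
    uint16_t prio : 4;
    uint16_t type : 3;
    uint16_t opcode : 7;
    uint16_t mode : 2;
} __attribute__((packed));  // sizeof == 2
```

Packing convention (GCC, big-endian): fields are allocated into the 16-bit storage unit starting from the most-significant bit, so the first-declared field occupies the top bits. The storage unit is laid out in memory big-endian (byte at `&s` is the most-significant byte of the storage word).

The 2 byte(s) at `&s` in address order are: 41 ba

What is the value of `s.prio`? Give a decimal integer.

[0]=0x41 [1]=0xba (big-endian) → word 0x41ba
prio [12+:4] = (word>>12) & 0xf = 4  ←
type [9+:3] = (word>>9) & 0x7 = 0
opcode [2+:7] = (word>>2) & 0x7f = 110
mode [0+:2] = (word>>0) & 0x3 = 2

4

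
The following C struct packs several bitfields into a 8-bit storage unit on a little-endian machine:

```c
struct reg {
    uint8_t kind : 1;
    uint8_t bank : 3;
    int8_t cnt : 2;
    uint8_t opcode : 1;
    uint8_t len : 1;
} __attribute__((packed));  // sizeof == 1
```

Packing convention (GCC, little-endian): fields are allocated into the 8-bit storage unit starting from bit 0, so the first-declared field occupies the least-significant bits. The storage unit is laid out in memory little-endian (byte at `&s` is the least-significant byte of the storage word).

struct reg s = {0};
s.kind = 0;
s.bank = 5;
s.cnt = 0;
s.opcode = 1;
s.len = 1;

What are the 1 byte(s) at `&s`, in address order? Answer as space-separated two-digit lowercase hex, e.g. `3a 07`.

ca

kind:1 = 0 → 0x0 << 0 → word 0x00
bank:3 = 5 → 0x5 << 1 → word 0x0a
cnt:2 = 0 → 0x0 << 4 → word 0x0a
opcode:1 = 1 → 0x1 << 6 → word 0x4a
len:1 = 1 → 0x1 << 7 → word 0xca
word = 0xca → little-endian bytes:
  [0]=0xca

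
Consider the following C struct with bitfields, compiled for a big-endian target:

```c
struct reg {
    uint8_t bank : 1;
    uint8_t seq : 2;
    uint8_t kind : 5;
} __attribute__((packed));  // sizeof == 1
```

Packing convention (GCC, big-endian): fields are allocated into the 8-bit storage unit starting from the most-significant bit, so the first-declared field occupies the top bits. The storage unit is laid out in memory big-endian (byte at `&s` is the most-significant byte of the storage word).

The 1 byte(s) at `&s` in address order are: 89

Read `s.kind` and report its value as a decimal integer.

9

[0]=0x89 (big-endian) → word 0x89
bank:1 @ bit 7 → (0x89>>7)&0x1 = 0x1
seq:2 @ bit 5 → (0x89>>5)&0x3 = 0x0
kind:5 @ bit 0 → (0x89>>0)&0x1f = 0x9  ←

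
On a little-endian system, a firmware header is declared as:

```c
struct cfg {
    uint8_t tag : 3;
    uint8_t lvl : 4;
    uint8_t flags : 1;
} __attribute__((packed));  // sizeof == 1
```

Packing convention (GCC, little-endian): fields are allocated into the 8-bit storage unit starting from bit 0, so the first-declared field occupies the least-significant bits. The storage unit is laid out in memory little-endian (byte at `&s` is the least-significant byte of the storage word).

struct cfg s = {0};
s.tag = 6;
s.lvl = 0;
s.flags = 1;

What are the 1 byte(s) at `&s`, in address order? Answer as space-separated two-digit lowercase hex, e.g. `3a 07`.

tag (3b) val=6 bits=0x6 at bit 0: 0x06
lvl (4b) val=0 bits=0x0 at bit 3: 0x06
flags (1b) val=1 bits=0x1 at bit 7: 0x86
word = 0x86 → little-endian bytes:
  [0]=0x86

86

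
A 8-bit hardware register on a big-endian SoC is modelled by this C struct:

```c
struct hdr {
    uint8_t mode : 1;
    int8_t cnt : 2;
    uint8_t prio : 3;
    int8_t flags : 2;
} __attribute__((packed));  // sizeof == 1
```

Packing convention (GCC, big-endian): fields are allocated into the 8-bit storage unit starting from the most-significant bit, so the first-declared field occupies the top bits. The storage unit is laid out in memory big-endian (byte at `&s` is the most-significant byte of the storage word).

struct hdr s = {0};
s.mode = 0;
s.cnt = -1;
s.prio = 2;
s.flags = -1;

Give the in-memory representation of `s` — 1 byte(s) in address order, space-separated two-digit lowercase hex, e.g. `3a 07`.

6b

mode:1 = 0 → 0x0 << 7 → word 0x00
cnt:2 = -1 → 0x3 << 5 → word 0x60
prio:3 = 2 → 0x2 << 2 → word 0x68
flags:2 = -1 → 0x3 << 0 → word 0x6b
word = 0x6b → big-endian bytes:
  [0]=0x6b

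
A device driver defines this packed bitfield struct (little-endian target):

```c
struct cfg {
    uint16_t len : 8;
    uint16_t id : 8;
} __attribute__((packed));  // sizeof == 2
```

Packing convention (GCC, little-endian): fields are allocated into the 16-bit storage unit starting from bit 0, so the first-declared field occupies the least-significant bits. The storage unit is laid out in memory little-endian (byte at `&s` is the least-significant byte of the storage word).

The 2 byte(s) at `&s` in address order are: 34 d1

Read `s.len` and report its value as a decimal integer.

[0]=0x34 [1]=0xd1 (little-endian) → word 0xd134
len [0+:8] = (word>>0) & 0xff = 52  ←
id [8+:8] = (word>>8) & 0xff = 209

52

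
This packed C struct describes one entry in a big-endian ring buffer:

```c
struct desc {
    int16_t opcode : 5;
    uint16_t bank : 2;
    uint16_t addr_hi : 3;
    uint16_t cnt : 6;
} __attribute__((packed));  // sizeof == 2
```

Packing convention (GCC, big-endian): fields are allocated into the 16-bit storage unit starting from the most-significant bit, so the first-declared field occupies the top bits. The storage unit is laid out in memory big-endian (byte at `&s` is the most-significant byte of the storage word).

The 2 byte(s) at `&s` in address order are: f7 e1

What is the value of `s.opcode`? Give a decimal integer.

-2

[0]=0xf7 [1]=0xe1 (big-endian) → word 0xf7e1
opcode [11+:5] = (word>>11) & 0x1f = 30  ←
bank [9+:2] = (word>>9) & 0x3 = 3
addr_hi [6+:3] = (word>>6) & 0x7 = 7
cnt [0+:6] = (word>>0) & 0x3f = 33
opcode signed 5b, MSB=1: 30 - 32 = -2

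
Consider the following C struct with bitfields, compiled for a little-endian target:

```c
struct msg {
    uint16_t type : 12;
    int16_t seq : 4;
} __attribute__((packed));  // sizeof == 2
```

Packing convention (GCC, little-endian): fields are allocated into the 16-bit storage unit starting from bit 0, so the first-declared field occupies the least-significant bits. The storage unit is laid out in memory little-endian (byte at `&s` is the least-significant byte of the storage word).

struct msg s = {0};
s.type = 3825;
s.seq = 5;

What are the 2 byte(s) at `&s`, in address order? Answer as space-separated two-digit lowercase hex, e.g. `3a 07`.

type (12b) val=3825 bits=0xef1 at bit 0: 0x0ef1
seq (4b) val=5 bits=0x5 at bit 12: 0x5ef1
word = 0x5ef1 → little-endian bytes:
  [0]=0xf1  [1]=0x5e

f1 5e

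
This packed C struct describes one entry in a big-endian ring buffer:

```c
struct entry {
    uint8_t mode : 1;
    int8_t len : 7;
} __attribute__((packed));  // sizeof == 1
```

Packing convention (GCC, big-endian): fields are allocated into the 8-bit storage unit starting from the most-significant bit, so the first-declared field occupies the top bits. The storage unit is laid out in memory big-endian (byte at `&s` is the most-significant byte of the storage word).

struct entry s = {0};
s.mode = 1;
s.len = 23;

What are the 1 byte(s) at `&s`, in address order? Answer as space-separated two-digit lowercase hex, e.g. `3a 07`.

mode (1b) val=1 bits=0x1 at bit 7: 0x80
len (7b) val=23 bits=0x17 at bit 0: 0x97
word = 0x97 → big-endian bytes:
  [0]=0x97

97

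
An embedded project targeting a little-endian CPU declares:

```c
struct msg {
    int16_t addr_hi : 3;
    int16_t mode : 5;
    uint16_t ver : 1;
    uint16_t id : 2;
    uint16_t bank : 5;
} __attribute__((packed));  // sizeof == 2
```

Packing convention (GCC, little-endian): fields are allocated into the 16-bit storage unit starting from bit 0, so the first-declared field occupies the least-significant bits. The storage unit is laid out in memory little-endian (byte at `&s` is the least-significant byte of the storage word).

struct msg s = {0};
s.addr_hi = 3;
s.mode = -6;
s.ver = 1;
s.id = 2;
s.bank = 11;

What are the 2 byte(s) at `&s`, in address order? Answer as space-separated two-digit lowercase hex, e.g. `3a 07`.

addr_hi:3 = 3 → 0x3 << 0 → word 0x0003
mode:5 = -6 → 0x1a << 3 → word 0x00d3
ver:1 = 1 → 0x1 << 8 → word 0x01d3
id:2 = 2 → 0x2 << 9 → word 0x05d3
bank:5 = 11 → 0xb << 11 → word 0x5dd3
word = 0x5dd3 → little-endian bytes:
  [0]=0xd3  [1]=0x5d

d3 5d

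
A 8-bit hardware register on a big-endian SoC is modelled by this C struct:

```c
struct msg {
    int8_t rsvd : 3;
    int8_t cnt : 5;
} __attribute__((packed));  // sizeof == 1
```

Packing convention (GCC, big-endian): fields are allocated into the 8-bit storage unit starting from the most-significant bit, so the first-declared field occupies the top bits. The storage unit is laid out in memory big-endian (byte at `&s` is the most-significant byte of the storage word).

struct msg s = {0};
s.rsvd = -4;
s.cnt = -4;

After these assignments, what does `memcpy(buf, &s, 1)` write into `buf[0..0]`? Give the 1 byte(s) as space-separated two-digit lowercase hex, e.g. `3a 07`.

9c

rsvd:3 = -4 → 0x4 << 5 → word 0x80
cnt:5 = -4 → 0x1c << 0 → word 0x9c
word = 0x9c → big-endian bytes:
  [0]=0x9c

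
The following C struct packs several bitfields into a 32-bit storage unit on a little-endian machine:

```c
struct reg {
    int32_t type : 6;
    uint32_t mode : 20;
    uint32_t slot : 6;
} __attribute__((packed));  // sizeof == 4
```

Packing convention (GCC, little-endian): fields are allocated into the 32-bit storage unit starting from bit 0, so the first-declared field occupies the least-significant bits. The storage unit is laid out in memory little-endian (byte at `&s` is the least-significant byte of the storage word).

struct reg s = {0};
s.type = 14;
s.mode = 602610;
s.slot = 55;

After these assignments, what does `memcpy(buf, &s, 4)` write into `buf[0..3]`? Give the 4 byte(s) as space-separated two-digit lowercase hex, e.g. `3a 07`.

8e 7c 4c de

type (6b) val=14 bits=0xe at bit 0: 0x0000000e
mode (20b) val=602610 bits=0x931f2 at bit 6: 0x024c7c8e
slot (6b) val=55 bits=0x37 at bit 26: 0xde4c7c8e
word = 0xde4c7c8e → little-endian bytes:
  [0]=0x8e  [1]=0x7c  [2]=0x4c  [3]=0xde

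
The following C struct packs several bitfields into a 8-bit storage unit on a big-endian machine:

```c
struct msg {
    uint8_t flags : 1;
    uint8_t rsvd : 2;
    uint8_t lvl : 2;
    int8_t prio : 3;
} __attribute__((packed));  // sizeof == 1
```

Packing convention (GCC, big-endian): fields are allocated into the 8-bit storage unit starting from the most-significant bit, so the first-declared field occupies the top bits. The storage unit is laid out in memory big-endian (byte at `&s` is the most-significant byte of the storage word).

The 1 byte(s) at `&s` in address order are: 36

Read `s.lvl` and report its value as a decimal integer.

[0]=0x36 (big-endian) → word 0x36
flags:1 @ bit 7 → (0x36>>7)&0x1 = 0x0
rsvd:2 @ bit 5 → (0x36>>5)&0x3 = 0x1
lvl:2 @ bit 3 → (0x36>>3)&0x3 = 0x2  ←
prio:3 @ bit 0 → (0x36>>0)&0x7 = 0x6

2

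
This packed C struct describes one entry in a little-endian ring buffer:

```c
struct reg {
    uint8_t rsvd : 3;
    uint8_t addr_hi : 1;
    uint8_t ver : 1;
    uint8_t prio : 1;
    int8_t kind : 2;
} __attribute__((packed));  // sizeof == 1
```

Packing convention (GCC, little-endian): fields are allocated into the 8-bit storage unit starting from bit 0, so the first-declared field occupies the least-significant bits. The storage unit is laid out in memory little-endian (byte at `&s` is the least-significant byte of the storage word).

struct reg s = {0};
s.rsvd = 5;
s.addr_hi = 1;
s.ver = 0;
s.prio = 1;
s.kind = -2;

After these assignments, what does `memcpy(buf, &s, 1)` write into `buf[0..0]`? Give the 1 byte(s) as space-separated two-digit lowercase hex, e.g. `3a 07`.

rsvd:3 = 5 → 0x5 << 0 → word 0x05
addr_hi:1 = 1 → 0x1 << 3 → word 0x0d
ver:1 = 0 → 0x0 << 4 → word 0x0d
prio:1 = 1 → 0x1 << 5 → word 0x2d
kind:2 = -2 → 0x2 << 6 → word 0xad
word = 0xad → little-endian bytes:
  [0]=0xad

ad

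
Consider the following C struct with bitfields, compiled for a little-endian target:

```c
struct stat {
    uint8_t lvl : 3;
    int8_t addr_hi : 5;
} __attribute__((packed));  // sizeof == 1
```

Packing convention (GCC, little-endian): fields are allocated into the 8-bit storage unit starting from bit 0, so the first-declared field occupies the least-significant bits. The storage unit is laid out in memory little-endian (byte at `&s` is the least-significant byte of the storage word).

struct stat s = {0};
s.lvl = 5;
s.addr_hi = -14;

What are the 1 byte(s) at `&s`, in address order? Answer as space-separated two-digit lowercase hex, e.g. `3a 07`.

lvl:3 = 5 → 0x5 << 0 → word 0x05
addr_hi:5 = -14 → 0x12 << 3 → word 0x95
word = 0x95 → little-endian bytes:
  [0]=0x95

95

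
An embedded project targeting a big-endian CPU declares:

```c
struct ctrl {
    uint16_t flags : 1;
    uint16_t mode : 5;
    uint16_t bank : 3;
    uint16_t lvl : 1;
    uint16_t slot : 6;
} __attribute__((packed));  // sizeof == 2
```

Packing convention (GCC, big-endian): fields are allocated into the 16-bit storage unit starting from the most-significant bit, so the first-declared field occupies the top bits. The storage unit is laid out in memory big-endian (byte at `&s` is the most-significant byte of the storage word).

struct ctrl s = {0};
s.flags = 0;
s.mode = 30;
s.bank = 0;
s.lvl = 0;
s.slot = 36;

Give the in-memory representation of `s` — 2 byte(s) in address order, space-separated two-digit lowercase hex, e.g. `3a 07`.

78 24

[15+:1] flags=0 & 0x1 = 0x0; word=0x0000
[10+:5] mode=30 & 0x1f = 0x1e; word=0x7800
[7+:3] bank=0 & 0x7 = 0x0; word=0x7800
[6+:1] lvl=0 & 0x1 = 0x0; word=0x7800
[0+:6] slot=36 & 0x3f = 0x24; word=0x7824
word = 0x7824 → big-endian bytes:
  [0]=0x78  [1]=0x24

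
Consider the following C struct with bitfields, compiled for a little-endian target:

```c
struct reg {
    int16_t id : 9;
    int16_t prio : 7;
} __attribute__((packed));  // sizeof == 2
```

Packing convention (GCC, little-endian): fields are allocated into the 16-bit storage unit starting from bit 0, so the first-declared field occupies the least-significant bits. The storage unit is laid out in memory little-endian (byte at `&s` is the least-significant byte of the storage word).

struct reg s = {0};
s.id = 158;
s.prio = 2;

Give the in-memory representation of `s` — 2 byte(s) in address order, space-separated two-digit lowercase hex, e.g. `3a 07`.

9e 04

id:9 = 158 → 0x9e << 0 → word 0x009e
prio:7 = 2 → 0x2 << 9 → word 0x049e
word = 0x049e → little-endian bytes:
  [0]=0x9e  [1]=0x04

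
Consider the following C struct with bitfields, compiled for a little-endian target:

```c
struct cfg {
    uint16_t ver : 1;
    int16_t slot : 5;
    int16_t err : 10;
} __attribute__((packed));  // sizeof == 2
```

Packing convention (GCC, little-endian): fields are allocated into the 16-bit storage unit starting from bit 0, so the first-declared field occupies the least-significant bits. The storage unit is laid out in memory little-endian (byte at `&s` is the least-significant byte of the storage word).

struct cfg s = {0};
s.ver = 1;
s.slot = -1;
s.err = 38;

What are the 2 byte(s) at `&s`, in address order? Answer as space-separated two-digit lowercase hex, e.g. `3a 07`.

ver (1b) val=1 bits=0x1 at bit 0: 0x0001
slot (5b) val=-1 bits=0x1f at bit 1: 0x003f
err (10b) val=38 bits=0x26 at bit 6: 0x09bf
word = 0x09bf → little-endian bytes:
  [0]=0xbf  [1]=0x09

bf 09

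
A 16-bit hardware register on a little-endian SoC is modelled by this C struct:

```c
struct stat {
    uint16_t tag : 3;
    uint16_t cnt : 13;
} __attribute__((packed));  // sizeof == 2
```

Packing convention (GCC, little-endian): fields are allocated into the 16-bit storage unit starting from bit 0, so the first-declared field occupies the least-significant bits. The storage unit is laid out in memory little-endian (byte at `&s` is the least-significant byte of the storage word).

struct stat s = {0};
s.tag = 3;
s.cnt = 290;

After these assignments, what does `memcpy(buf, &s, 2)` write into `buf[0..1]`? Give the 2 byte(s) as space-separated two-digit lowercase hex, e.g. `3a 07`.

tag (3b) val=3 bits=0x3 at bit 0: 0x0003
cnt (13b) val=290 bits=0x122 at bit 3: 0x0913
word = 0x0913 → little-endian bytes:
  [0]=0x13  [1]=0x09

13 09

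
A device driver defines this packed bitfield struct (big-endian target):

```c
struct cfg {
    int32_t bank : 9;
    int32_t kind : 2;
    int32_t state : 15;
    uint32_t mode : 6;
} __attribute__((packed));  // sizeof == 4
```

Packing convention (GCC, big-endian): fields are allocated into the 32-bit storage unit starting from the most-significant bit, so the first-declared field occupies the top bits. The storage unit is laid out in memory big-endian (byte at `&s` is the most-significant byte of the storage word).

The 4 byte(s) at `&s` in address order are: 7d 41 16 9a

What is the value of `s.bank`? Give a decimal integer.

250

[0]=0x7d [1]=0x41 [2]=0x16 [3]=0x9a (big-endian) → word 0x7d41169a
bank [23+:9] = (word>>23) & 0x1ff = 250  ←
kind [21+:2] = (word>>21) & 0x3 = 2
state [6+:15] = (word>>6) & 0x7fff = 1114
mode [0+:6] = (word>>0) & 0x3f = 26
bank signed 9b, MSB=0: value = 250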